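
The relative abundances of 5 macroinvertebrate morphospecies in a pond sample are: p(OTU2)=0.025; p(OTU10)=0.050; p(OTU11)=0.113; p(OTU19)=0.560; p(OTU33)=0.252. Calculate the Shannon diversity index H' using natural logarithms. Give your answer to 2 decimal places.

Each pᵢ ln pᵢ term (working shown to 4 dp, full precision carried): 0.025×(-3.6889)=-0.0922, 0.05×(-2.9957)=-0.1498, 0.113×(-2.1804)=-0.2464, 0.56×(-0.5798)=-0.3247, 0.252×(-1.3783)=-0.3473.
Sum = -1.1604, so H' = 1.16.

1.16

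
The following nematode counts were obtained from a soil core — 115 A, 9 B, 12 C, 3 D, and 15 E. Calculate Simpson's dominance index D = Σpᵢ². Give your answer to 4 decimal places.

0.5770

Total N = 115+9+12+3+15 = 154, so the proportions are 0.746753, 0.058442, 0.077922, 0.019481, 0.097403 (working shown to 6 dp, full precision carried).
D = 0.746753² + 0.058442² + 0.077922² + 0.019481² + 0.097403² = 0.557640 + 0.003415 + 0.006072 + 0.000379 + 0.009487 = 0.576994.
To 4 decimal places, D = 0.5770.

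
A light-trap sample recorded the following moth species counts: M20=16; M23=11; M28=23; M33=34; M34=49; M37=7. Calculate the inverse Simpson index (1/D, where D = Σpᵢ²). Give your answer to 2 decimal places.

Total N = 16+11+23+34+49+7 = 140, so the proportions are 0.114286, 0.078571, 0.164286, 0.242857, 0.35, 0.05 (working shown to 6 dp, full precision carried).
D = 0.114286² + 0.078571² + 0.164286² + 0.242857² + 0.35² + 0.05² = 0.013061 + 0.006173 + 0.026990 + 0.058980 + 0.122500 + 0.002500 = 0.230204.
So 1/D = 4.3440, i.e. 4.34 to 2 decimal places.

4.34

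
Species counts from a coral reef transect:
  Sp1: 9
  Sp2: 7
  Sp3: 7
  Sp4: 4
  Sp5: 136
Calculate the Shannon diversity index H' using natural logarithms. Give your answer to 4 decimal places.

Total N = 9+7+7+4+136 = 163, so the proportions are 0.055215, 0.042945, 0.042945, 0.02454, 0.834356 (working shown to 6 dp, full precision carried).
Each pᵢ ln pᵢ term: 0.055215×(-2.896526)=-0.159931, 0.042945×(-3.147840)=-0.135183, 0.042945×(-3.147840)=-0.135183, 0.02454×(-3.707456)=-0.090981, 0.834356×(-0.181095)=-0.151098.
Sum = -0.672376, so H' = 0.6724.

0.6724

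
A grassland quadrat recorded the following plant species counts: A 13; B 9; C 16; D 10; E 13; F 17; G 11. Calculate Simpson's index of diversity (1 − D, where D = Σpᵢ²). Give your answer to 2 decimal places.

Total N = 13+9+16+10+13+17+11 = 89, so the proportions are 0.1461, 0.1011, 0.1798, 0.1124, 0.1461, 0.191, 0.1236 (working shown to 4 dp, full precision carried).
D = 0.1461² + 0.1011² + 0.1798² + 0.1124² + 0.1461² + 0.191² + 0.1236² = 0.0213 + 0.0102 + 0.0323 + 0.0126 + 0.0213 + 0.0365 + 0.0153 = 0.1496.
So 1 − D = 0.8504, i.e. 0.85 to 2 decimal places.

0.85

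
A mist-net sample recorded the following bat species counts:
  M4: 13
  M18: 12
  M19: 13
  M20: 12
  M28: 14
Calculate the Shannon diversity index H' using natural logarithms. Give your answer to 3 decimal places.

1.608

Total N = 13+12+13+12+14 = 64, so the proportions are 0.20312, 0.1875, 0.20312, 0.1875, 0.21875 (working shown to 5 dp, full precision carried).
Each pᵢ ln pᵢ term: 0.20312×(-1.59393)=-0.32377, 0.1875×(-1.67398)=-0.31387, 0.20312×(-1.59393)=-0.32377, 0.1875×(-1.67398)=-0.31387, 0.21875×(-1.51983)=-0.33246.
Sum = -1.60774, so H' = 1.608.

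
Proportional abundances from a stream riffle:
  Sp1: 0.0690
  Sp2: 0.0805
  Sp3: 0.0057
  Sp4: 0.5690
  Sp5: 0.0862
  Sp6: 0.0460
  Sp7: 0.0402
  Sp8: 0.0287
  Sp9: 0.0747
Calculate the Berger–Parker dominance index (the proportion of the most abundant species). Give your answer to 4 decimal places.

The largest proportion is 0.569, i.e. d = 0.5690 to 4 decimal places.

0.5690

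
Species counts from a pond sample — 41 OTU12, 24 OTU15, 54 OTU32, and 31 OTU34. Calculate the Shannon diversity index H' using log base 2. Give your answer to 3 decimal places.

Total N = 41+24+54+31 = 150, so the proportions are 0.27333, 0.16, 0.36, 0.20667 (working shown to 5 dp, full precision carried).
Each pᵢ log₂ pᵢ term: 0.27333×(-1.87127)=-0.51148, 0.16×(-2.64386)=-0.42302, 0.36×(-1.47393)=-0.53062, 0.20667×(-2.27462)=-0.47009.
Sum = -1.93520, so H' = 1.935.

1.935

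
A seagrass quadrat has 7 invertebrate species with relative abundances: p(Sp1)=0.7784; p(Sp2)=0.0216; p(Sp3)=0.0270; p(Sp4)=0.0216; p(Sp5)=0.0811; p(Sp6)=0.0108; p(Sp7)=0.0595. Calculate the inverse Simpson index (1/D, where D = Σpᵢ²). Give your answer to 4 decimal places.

1.6186

D = 0.7784² + 0.0216² + 0.027² + 0.0216² + 0.0811² + 0.0108² + 0.0595² = 0.6059066 + 0.0004666 + 0.0007290 + 0.0004666 + 0.0065772 + 0.0001166 + 0.0035402 = 0.6178028 (working shown to 7 dp, full precision carried).
So 1/D = 1.618640, i.e. 1.6186 to 4 decimal places.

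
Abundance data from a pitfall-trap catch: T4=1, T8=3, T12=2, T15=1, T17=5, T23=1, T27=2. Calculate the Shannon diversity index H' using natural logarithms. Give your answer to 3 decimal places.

Total N = 1+3+2+1+5+1+2 = 15, so the proportions are 0.06667, 0.2, 0.13333, 0.06667, 0.33333, 0.06667, 0.13333 (working shown to 5 dp, full precision carried).
Each pᵢ ln pᵢ term: 0.06667×(-2.70805)=-0.18054, 0.2×(-1.60944)=-0.32189, 0.13333×(-2.01490)=-0.26865, 0.06667×(-2.70805)=-0.18054, 0.33333×(-1.09861)=-0.36620, 0.06667×(-2.70805)=-0.18054, 0.13333×(-2.01490)=-0.26865.
Sum = -1.76701, so H' = 1.767.

1.767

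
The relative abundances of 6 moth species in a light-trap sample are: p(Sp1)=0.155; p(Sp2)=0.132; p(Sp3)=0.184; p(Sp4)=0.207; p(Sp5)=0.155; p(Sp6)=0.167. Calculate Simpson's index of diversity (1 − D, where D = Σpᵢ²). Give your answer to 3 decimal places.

0.830

D = 0.155² + 0.132² + 0.184² + 0.207² + 0.155² + 0.167² = 0.02403 + 0.01742 + 0.03386 + 0.04285 + 0.02403 + 0.02789 = 0.17007 (working shown to 5 dp, full precision carried).
So 1 − D = 0.82993, i.e. 0.830 to 3 decimal places.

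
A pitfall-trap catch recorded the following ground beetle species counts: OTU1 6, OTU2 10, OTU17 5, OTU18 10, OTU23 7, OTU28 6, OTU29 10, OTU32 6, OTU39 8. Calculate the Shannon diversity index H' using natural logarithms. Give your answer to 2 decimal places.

Total N = 6+10+5+10+7+6+10+6+8 = 68, so the proportions are 0.0882, 0.1471, 0.0735, 0.1471, 0.1029, 0.0882, 0.1471, 0.0882, 0.1176 (working shown to 4 dp, full precision carried).
Each pᵢ ln pᵢ term: 0.0882×(-2.4277)=-0.2142, 0.1471×(-1.9169)=-0.2819, 0.0735×(-2.6101)=-0.1919, 0.1471×(-1.9169)=-0.2819, 0.1029×(-2.2736)=-0.2340, 0.0882×(-2.4277)=-0.2142, 0.1471×(-1.9169)=-0.2819, 0.0882×(-2.4277)=-0.2142, 0.1176×(-2.1401)=-0.2518.
Sum = -2.1661, so H' = 2.17.

2.17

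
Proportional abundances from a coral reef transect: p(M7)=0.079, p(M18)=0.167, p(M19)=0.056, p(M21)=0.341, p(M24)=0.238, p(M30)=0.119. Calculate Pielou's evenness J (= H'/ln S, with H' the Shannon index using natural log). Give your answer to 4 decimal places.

H' = −Σ pᵢ ln pᵢ = −((-0.200526) + (-0.298890) + (-0.161415) + (-0.366873) + (-0.341645) + (-0.253307)) = 1.622656 (working shown to 6 dp, full precision carried).
With S = 6 species, ln S = 1.791759, so J = 1.622656/1.791759 = 0.905622, i.e. 0.9056 to 4 decimal places.

0.9056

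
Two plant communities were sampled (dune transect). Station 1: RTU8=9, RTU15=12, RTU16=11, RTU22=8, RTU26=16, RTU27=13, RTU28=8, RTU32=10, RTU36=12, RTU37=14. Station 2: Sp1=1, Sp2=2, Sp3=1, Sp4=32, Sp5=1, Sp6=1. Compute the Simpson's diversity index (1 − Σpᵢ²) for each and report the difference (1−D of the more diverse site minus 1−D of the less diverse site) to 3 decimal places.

Station 1: N=113, proportions 0.07965, 0.10619, 0.09735, 0.0708, 0.14159, 0.11504, 0.0708, 0.0885, 0.10619, 0.12389, giving 1−D = 0.89514 (working shown to 5 dp, full precision carried).
Station 2: N=38, proportions 0.02632, 0.05263, 0.02632, 0.84211, 0.02632, 0.02632, giving 1−D = 0.28532.
Difference = |0.89514 − 0.28532| = 0.60982, i.e. 0.610 to 3 decimal places.

0.610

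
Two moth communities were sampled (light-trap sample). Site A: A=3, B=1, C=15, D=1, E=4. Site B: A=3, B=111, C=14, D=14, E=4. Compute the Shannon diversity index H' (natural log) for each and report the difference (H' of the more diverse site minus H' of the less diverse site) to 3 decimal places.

Site A: N=24, proportions 0.125, 0.04167, 0.625, 0.04167, 0.16667, giving H' = 1.11715 (working shown to 5 dp, full precision carried).
Site B: N=146, proportions 0.02055, 0.76027, 0.09589, 0.09589, 0.0274, giving H' = 0.83640.
Difference = |1.11715 − 0.83640| = 0.28075, i.e. 0.281 to 3 decimal places.

0.281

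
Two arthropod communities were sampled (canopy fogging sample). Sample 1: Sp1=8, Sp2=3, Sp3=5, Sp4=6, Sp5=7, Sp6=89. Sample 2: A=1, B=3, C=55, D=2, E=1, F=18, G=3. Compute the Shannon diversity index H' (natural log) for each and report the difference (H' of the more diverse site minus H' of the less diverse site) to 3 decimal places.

0.099

Sample 1: N=118, proportions 0.0678, 0.02542, 0.04237, 0.05085, 0.05932, 0.75424, giving H' = 0.94154 (working shown to 5 dp, full precision carried).
Sample 2: N=83, proportions 0.01205, 0.03614, 0.66265, 0.0241, 0.01205, 0.21687, 0.03614, giving H' = 1.04043.
Difference = |0.94154 − 1.04043| = 0.09889, i.e. 0.099 to 3 decimal places.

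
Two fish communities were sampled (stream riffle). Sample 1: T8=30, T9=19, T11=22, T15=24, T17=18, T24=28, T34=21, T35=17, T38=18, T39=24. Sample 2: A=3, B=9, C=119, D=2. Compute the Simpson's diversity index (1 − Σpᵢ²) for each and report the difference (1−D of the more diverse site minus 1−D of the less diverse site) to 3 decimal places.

0.702

Sample 1: N=221, proportions 0.13575, 0.08597, 0.09955, 0.1086, 0.08145, 0.1267, 0.09502, 0.07692, 0.08145, 0.1086, giving 1−D = 0.89642 (working shown to 5 dp, full precision carried).
Sample 2: N=133, proportions 0.02256, 0.06767, 0.89474, 0.01504, giving 1−D = 0.19413.
Difference = |0.89642 − 0.19413| = 0.70229, i.e. 0.702 to 3 decimal places.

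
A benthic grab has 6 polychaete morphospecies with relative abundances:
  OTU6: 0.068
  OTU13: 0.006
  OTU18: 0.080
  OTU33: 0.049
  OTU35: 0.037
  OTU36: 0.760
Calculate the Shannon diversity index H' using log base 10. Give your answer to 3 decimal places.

0.388

Each pᵢ log₁₀ pᵢ term (working shown to 5 dp, full precision carried): 0.068×(-1.16749)=-0.07939, 0.006×(-2.22185)=-0.01333, 0.08×(-1.09691)=-0.08775, 0.049×(-1.30980)=-0.06418, 0.037×(-1.43180)=-0.05298, 0.76×(-0.11919)=-0.09058.
Sum = -0.38821, so H' = 0.388.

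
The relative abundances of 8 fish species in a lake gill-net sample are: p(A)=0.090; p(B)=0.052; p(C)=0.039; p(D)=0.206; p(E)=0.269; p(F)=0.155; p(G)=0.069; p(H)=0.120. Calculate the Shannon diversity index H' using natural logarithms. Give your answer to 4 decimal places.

Each pᵢ ln pᵢ term (working shown to 6 dp, full precision carried): 0.09×(-2.407946)=-0.216715, 0.052×(-2.956512)=-0.153739, 0.039×(-3.244194)=-0.126524, 0.206×(-1.579879)=-0.325455, 0.269×(-1.313044)=-0.353209, 0.155×(-1.864330)=-0.288971, 0.069×(-2.673649)=-0.184482, 0.12×(-2.120264)=-0.254432.
Sum = -1.903526, so H' = 1.9035.

1.9035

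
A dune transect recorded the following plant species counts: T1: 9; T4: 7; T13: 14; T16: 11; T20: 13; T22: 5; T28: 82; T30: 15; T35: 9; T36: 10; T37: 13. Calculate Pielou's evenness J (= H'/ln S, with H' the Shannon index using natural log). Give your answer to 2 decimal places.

Total N = 9+7+14+11+13+5+82+15+9+10+13 = 188, so the proportions are 0.0479, 0.0372, 0.0745, 0.0585, 0.0691, 0.0266, 0.4362, 0.0798, 0.0479, 0.0532, 0.0691 (working shown to 4 dp, full precision carried).
H' = −Σ pᵢ ln pᵢ = −((-0.1455) + (-0.1225) + (-0.1934) + (-0.1661) + (-0.1847) + (-0.0965) + (-0.3619) + (-0.2017) + (-0.1455) + (-0.1561) + (-0.1847)) = 1.9586.
With S = 11 species, ln S = 2.3979, so J = 1.9586/2.3979 = 0.8168, i.e. 0.82 to 2 decimal places.

0.82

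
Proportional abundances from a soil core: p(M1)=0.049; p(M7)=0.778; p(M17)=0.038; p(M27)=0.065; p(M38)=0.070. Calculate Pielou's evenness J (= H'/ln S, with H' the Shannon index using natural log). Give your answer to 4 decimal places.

H' = −Σ pᵢ ln pᵢ = −((-0.147781) + (-0.195300) + (-0.124266) + (-0.177669) + (-0.186148)) = 0.831165 (working shown to 6 dp, full precision carried).
With S = 5 species, ln S = 1.609438, so J = 0.831165/1.609438 = 0.516432, i.e. 0.5164 to 4 decimal places.

0.5164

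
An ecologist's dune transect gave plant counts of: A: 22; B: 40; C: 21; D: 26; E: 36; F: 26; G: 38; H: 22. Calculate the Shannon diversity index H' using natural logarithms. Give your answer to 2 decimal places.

2.05

Total N = 22+40+21+26+36+26+38+22 = 231, so the proportions are 0.0952, 0.1732, 0.0909, 0.1126, 0.1558, 0.1126, 0.1645, 0.0952 (working shown to 4 dp, full precision carried).
Each pᵢ ln pᵢ term: 0.0952×(-2.3514)=-0.2239, 0.1732×(-1.7535)=-0.3036, 0.0909×(-2.3979)=-0.2180, 0.1126×(-2.1843)=-0.2459, 0.1558×(-1.8589)=-0.2897, 0.1126×(-2.1843)=-0.2459, 0.1645×(-1.8048)=-0.2969, 0.0952×(-2.3514)=-0.2239.
Sum = -2.0478, so H' = 2.05.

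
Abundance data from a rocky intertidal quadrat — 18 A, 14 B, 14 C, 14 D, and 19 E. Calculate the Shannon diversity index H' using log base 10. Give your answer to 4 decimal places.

0.6947

Total N = 18+14+14+14+19 = 79, so the proportions are 0.227848, 0.177215, 0.177215, 0.177215, 0.240506 (working shown to 6 dp, full precision carried).
Each pᵢ log₁₀ pᵢ term: 0.227848×(-0.642355)=-0.146359, 0.177215×(-0.751499)=-0.133177, 0.177215×(-0.751499)=-0.133177, 0.177215×(-0.751499)=-0.133177, 0.240506×(-0.618873)=-0.148843.
Sum = -0.694733, so H' = 0.6947.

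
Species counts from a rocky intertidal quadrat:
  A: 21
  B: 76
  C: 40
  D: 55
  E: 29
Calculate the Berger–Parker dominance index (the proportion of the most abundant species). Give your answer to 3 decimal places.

Total N = 21+76+40+55+29 = 221, so the proportions are 0.09502, 0.34389, 0.181, 0.24887, 0.13122 (working shown to 5 dp, full precision carried).
The largest proportion is 0.34389, i.e. d = 0.344 to 3 decimal places.

0.344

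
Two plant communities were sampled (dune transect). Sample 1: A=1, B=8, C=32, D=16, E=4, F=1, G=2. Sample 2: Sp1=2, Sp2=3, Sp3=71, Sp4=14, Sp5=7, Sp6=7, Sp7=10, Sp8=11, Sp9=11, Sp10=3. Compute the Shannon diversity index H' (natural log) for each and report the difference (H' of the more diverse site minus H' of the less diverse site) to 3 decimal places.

0.328

Sample 1: N=64, proportions 0.015625, 0.125, 0.5, 0.25, 0.0625, 0.015625, 0.03125, giving H' = 1.364634 (working shown to 6 dp, full precision carried).
Sample 2: N=139, proportions 0.014388, 0.021583, 0.510791, 0.100719, 0.05036, 0.05036, 0.071942, 0.079137, 0.079137, 0.021583, giving H' = 1.692767.
Difference = |1.364634 − 1.692767| = 0.328133, i.e. 0.328 to 3 decimal places.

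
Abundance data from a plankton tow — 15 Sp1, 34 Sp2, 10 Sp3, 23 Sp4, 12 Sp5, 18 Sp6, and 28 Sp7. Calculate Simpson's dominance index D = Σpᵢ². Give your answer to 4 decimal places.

0.1664

Total N = 15+34+10+23+12+18+28 = 140, so the proportions are 0.107143, 0.242857, 0.071429, 0.164286, 0.085714, 0.128571, 0.2 (working shown to 6 dp, full precision carried).
D = 0.107143² + 0.242857² + 0.071429² + 0.164286² + 0.085714² + 0.128571² + 0.2² = 0.011480 + 0.058980 + 0.005102 + 0.026990 + 0.007347 + 0.016531 + 0.040000 = 0.166429.
To 4 decimal places, D = 0.1664.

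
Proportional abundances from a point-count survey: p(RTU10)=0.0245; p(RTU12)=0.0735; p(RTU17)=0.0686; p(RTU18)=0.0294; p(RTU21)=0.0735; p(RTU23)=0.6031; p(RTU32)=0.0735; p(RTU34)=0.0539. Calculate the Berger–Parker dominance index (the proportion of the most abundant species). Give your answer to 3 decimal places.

The largest proportion is 0.6031, i.e. d = 0.603 to 3 decimal places.

0.603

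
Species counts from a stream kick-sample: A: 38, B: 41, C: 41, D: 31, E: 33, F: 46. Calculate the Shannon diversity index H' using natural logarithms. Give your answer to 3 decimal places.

1.783

Total N = 38+41+41+31+33+46 = 230, so the proportions are 0.16522, 0.17826, 0.17826, 0.13478, 0.14348, 0.2 (working shown to 5 dp, full precision carried).
Each pᵢ ln pᵢ term: 0.16522×(-1.80049)=-0.29747, 0.17826×(-1.72451)=-0.30741, 0.17826×(-1.72451)=-0.30741, 0.13478×(-2.00409)=-0.27012, 0.14348×(-1.94157)=-0.27857, 0.2×(-1.60944)=-0.32189.
Sum = -1.78287, so H' = 1.783.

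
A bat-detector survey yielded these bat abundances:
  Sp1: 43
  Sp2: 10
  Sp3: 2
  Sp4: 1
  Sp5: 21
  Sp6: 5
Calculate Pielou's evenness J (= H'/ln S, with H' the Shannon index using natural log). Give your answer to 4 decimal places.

0.7026

Total N = 43+10+2+1+21+5 = 82, so the proportions are 0.52439, 0.121951, 0.02439, 0.012195, 0.256098, 0.060976 (working shown to 6 dp, full precision carried).
H' = −Σ pᵢ ln pᵢ = −((-0.338504) + (-0.256602) + (-0.090575) + (-0.053740) + (-0.348855) + (-0.170566)) = 1.258842.
With S = 6 species, ln S = 1.791759, so J = 1.258842/1.791759 = 0.702573, i.e. 0.7026 to 4 decimal places.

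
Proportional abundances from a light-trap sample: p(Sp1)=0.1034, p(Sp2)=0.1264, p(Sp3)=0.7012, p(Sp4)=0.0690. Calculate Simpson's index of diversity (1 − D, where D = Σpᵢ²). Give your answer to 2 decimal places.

0.48

D = 0.1034² + 0.1264² + 0.7012² + 0.069² = 0.0107 + 0.0160 + 0.4917 + 0.0048 = 0.5231 (working shown to 4 dp, full precision carried).
So 1 − D = 0.4769, i.e. 0.48 to 2 decimal places.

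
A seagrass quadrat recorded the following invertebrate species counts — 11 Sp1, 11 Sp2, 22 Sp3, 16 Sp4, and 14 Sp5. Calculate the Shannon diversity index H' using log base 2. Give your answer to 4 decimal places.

Total N = 11+11+22+16+14 = 74, so the proportions are 0.148649, 0.148649, 0.297297, 0.216216, 0.189189 (working shown to 6 dp, full precision carried).
Each pᵢ log₂ pᵢ term: 0.148649×(-2.750022)=-0.408787, 0.148649×(-2.750022)=-0.408787, 0.297297×(-1.750022)=-0.520277, 0.216216×(-2.209453)=-0.477720, 0.189189×(-2.402098)=-0.454451.
Sum = -2.270021, so H' = 2.2700.

2.2700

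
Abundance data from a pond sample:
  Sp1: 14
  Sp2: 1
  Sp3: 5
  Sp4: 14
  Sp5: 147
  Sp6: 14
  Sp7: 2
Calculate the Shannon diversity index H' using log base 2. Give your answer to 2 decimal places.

1.37

Total N = 14+1+5+14+147+14+2 = 197, so the proportions are 0.0711, 0.0051, 0.0254, 0.0711, 0.7462, 0.0711, 0.0102 (working shown to 4 dp, full precision carried).
Each pᵢ log₂ pᵢ term: 0.0711×(-3.8147)=-0.2711, 0.0051×(-7.6221)=-0.0387, 0.0254×(-5.3001)=-0.1345, 0.0711×(-3.8147)=-0.2711, 0.7462×(-0.4224)=-0.3152, 0.0711×(-3.8147)=-0.2711, 0.0102×(-6.6221)=-0.0672.
Sum = -1.3689, so H' = 1.37.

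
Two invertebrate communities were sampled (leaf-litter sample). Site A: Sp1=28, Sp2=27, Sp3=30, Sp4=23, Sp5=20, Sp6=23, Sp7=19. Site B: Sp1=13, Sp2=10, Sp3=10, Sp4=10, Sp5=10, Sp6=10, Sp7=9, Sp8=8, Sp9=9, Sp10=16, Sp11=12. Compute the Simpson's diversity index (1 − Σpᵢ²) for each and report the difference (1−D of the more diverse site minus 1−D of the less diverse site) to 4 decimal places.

Site A: N=170, proportions 0.164706, 0.158824, 0.176471, 0.135294, 0.117647, 0.135294, 0.111765, giving 1−D = 0.853564 (working shown to 6 dp, full precision carried).
Site B: N=117, proportions 0.111111, 0.08547, 0.08547, 0.08547, 0.08547, 0.08547, 0.076923, 0.068376, 0.076923, 0.136752, 0.102564, giving 1−D = 0.905398.
Difference = |0.853564 − 0.905398| = 0.051834, i.e. 0.0518 to 4 decimal places.

0.0518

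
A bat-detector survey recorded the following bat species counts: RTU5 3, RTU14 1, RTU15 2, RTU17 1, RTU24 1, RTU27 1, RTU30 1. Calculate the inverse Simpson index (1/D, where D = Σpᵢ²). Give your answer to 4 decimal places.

Total N = 3+1+2+1+1+1+1 = 10, so the proportions are 0.3, 0.1, 0.2, 0.1, 0.1, 0.1, 0.1 (working shown to 8 dp, full precision carried).
D = 0.3² + 0.1² + 0.2² + 0.1² + 0.1² + 0.1² + 0.1² = 0.09000000 + 0.01000000 + 0.04000000 + 0.01000000 + 0.01000000 + 0.01000000 + 0.01000000 = 0.18000000.
So 1/D = 5.555556, i.e. 5.5556 to 4 decimal places.

5.5556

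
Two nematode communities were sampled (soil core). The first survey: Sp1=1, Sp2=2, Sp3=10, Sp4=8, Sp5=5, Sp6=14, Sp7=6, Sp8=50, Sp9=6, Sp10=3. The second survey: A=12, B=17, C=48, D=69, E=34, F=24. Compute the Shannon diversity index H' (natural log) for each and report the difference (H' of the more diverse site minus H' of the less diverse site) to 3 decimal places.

The first survey: N=105, proportions 0.00952, 0.01905, 0.09524, 0.07619, 0.04762, 0.13333, 0.05714, 0.47619, 0.05714, 0.02857, giving H' = 1.73549 (working shown to 5 dp, full precision carried).
The second survey: N=204, proportions 0.05882, 0.08333, 0.23529, 0.33824, 0.16667, 0.11765, giving H' = 1.63124.
Difference = |1.73549 − 1.63124| = 0.10425, i.e. 0.104 to 3 decimal places.

0.104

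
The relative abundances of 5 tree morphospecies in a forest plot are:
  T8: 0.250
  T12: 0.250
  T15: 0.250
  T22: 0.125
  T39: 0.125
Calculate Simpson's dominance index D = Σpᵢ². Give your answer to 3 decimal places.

D = 0.25² + 0.25² + 0.25² + 0.125² + 0.125² = 0.06250 + 0.06250 + 0.06250 + 0.01562 + 0.01562 = 0.21875 (working shown to 5 dp, full precision carried).
To 3 decimal places, D = 0.219.

0.219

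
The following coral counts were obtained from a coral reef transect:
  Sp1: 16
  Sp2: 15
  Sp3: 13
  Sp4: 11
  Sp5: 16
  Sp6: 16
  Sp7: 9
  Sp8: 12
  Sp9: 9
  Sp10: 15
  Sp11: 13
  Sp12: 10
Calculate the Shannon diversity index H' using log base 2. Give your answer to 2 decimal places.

3.56

Total N = 16+15+13+11+16+16+9+12+9+15+13+10 = 155, so the proportions are 0.1032, 0.0968, 0.0839, 0.071, 0.1032, 0.1032, 0.0581, 0.0774, 0.0581, 0.0968, 0.0839, 0.0645 (working shown to 4 dp, full precision carried).
Each pᵢ log₂ pᵢ term: 0.1032×(-3.2761)=-0.3382, 0.0968×(-3.3692)=-0.3261, 0.0839×(-3.5757)=-0.2999, 0.071×(-3.8167)=-0.2709, 0.1032×(-3.2761)=-0.3382, 0.1032×(-3.2761)=-0.3382, 0.0581×(-4.1062)=-0.2384, 0.0774×(-3.6912)=-0.2858, 0.0581×(-4.1062)=-0.2384, 0.0968×(-3.3692)=-0.3261, 0.0839×(-3.5757)=-0.2999, 0.0645×(-3.9542)=-0.2551.
Sum = -3.5550, so H' = 3.56.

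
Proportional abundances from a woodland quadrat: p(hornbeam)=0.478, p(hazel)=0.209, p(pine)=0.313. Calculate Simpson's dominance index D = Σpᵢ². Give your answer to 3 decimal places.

D = 0.478² + 0.209² + 0.313² = 0.22848 + 0.04368 + 0.09797 = 0.37013 (working shown to 5 dp, full precision carried).
To 3 decimal places, D = 0.370.

0.370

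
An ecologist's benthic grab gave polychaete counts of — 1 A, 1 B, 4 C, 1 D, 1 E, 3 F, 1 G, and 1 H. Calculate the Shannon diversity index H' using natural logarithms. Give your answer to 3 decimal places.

Total N = 1+1+4+1+1+3+1+1 = 13, so the proportions are 0.07692, 0.07692, 0.30769, 0.07692, 0.07692, 0.23077, 0.07692, 0.07692 (working shown to 5 dp, full precision carried).
Each pᵢ ln pᵢ term: 0.07692×(-2.56495)=-0.19730, 0.07692×(-2.56495)=-0.19730, 0.30769×(-1.17865)=-0.36266, 0.07692×(-2.56495)=-0.19730, 0.07692×(-2.56495)=-0.19730, 0.23077×(-1.46634)=-0.33839, 0.07692×(-2.56495)=-0.19730, 0.07692×(-2.56495)=-0.19730.
Sum = -1.88487, so H' = 1.885.

1.885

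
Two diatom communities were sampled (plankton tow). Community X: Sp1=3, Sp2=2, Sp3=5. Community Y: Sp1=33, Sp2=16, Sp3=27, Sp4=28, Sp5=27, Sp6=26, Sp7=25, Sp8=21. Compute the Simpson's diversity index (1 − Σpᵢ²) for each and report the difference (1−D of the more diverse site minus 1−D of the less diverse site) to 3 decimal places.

0.251

Community X: N=10, proportions 0.3, 0.2, 0.5, giving 1−D = 0.62000 (working shown to 5 dp, full precision carried).
Community Y: N=203, proportions 0.16256, 0.07882, 0.133, 0.13793, 0.133, 0.12808, 0.12315, 0.10345, giving 1−D = 0.87068.
Difference = |0.62000 − 0.87068| = 0.25068, i.e. 0.251 to 3 decimal places.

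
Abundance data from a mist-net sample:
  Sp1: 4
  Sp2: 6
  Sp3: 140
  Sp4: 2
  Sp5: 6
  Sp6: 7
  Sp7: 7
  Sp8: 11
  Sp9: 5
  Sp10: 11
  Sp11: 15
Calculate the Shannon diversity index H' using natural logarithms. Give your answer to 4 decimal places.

Total N = 4+6+140+2+6+7+7+11+5+11+15 = 214, so the proportions are 0.018692, 0.028037, 0.654206, 0.009346, 0.028037, 0.03271, 0.03271, 0.051402, 0.023364, 0.051402, 0.070093 (working shown to 6 dp, full precision carried).
Each pᵢ ln pᵢ term: 0.018692×(-3.979682)=-0.074387, 0.028037×(-3.574217)=-0.100212, 0.654206×(-0.424334)=-0.277601, 0.009346×(-4.672829)=-0.043671, 0.028037×(-3.574217)=-0.100212, 0.03271×(-3.420066)=-0.111871, 0.03271×(-3.420066)=-0.111871, 0.051402×(-2.968081)=-0.152565, 0.023364×(-3.756538)=-0.087770, 0.051402×(-2.968081)=-0.152565, 0.070093×(-2.657926)=-0.186303.
Sum = -1.399028, so H' = 1.3990.

1.3990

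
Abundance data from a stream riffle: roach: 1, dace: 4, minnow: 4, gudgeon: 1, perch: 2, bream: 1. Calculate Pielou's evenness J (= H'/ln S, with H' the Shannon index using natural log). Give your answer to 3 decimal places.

0.896

Total N = 1+4+4+1+2+1 = 13, so the proportions are 0.07692, 0.30769, 0.30769, 0.07692, 0.15385, 0.07692 (working shown to 5 dp, full precision carried).
H' = −Σ pᵢ ln pᵢ = −((-0.19730) + (-0.36266) + (-0.36266) + (-0.19730) + (-0.28797) + (-0.19730)) = 1.60521.
With S = 6 species, ln S = 1.79176, so J = 1.60521/1.79176 = 0.89588, i.e. 0.896 to 3 decimal places.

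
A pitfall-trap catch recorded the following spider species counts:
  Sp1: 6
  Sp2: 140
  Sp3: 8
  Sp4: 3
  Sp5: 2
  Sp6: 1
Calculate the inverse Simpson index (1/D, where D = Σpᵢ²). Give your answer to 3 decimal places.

1.299

Total N = 6+140+8+3+2+1 = 160, so the proportions are 0.0375, 0.875, 0.05, 0.01875, 0.0125, 0.00625 (working shown to 6 dp, full precision carried).
D = 0.0375² + 0.875² + 0.05² + 0.01875² + 0.0125² + 0.00625² = 0.001406 + 0.765625 + 0.002500 + 0.000352 + 0.000156 + 0.000039 = 0.770078.
So 1/D = 1.29857, i.e. 1.299 to 3 decimal places.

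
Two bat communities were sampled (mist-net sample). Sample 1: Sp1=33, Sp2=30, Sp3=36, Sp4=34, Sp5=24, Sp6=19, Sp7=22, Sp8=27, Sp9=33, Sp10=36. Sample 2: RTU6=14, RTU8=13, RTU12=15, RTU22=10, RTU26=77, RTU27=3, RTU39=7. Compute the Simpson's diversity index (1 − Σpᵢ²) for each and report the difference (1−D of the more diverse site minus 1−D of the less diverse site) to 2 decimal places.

0.24

Sample 1: N=294, proportions 0.112245, 0.102041, 0.122449, 0.115646, 0.081633, 0.064626, 0.07483, 0.091837, 0.112245, 0.122449, giving 1−D = 0.896154 (working shown to 6 dp, full precision carried).
Sample 2: N=139, proportions 0.100719, 0.093525, 0.107914, 0.071942, 0.553957, 0.021583, 0.05036, giving 1−D = 0.654417.
Difference = |0.896154 − 0.654417| = 0.241737, i.e. 0.24 to 2 decimal places.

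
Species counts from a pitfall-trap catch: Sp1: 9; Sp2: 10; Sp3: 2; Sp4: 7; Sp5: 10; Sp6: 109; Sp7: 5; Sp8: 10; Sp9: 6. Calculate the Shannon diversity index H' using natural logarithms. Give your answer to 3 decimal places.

1.350

Total N = 9+10+2+7+10+109+5+10+6 = 168, so the proportions are 0.05357, 0.05952, 0.0119, 0.04167, 0.05952, 0.64881, 0.02976, 0.05952, 0.03571 (working shown to 5 dp, full precision carried).
Each pᵢ ln pᵢ term: 0.05357×(-2.92674)=-0.15679, 0.05952×(-2.82138)=-0.16794, 0.0119×(-4.43082)=-0.05275, 0.04167×(-3.17805)=-0.13242, 0.05952×(-2.82138)=-0.16794, 0.64881×(-0.43262)=-0.28069, 0.02976×(-3.51453)=-0.10460, 0.05952×(-2.82138)=-0.16794, 0.03571×(-3.33220)=-0.11901.
Sum = -1.35007, so H' = 1.350.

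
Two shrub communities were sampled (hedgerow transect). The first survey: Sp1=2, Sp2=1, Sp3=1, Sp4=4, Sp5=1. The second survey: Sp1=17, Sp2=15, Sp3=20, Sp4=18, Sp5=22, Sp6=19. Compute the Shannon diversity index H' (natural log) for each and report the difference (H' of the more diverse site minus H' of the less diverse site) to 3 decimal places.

The first survey: N=9, proportions 0.22222, 0.11111, 0.11111, 0.44444, 0.11111, giving H' = 1.42706 (working shown to 5 dp, full precision carried).
The second survey: N=111, proportions 0.15315, 0.13514, 0.18018, 0.16216, 0.1982, 0.17117, giving H' = 1.78454.
Difference = |1.42706 − 1.78454| = 0.35748, i.e. 0.357 to 3 decimal places.

0.357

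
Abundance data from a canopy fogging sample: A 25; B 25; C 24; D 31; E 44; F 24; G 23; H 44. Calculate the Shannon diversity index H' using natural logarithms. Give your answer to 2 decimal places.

Total N = 25+25+24+31+44+24+23+44 = 240, so the proportions are 0.1042, 0.1042, 0.1, 0.1292, 0.1833, 0.1, 0.0958, 0.1833 (working shown to 4 dp, full precision carried).
Each pᵢ ln pᵢ term: 0.1042×(-2.2618)=-0.2356, 0.1042×(-2.2618)=-0.2356, 0.1×(-2.3026)=-0.2303, 0.1292×(-2.0467)=-0.2644, 0.1833×(-1.6964)=-0.3110, 0.1×(-2.3026)=-0.2303, 0.0958×(-2.3451)=-0.2247, 0.1833×(-1.6964)=-0.3110.
Sum = -2.0429, so H' = 2.04.

2.04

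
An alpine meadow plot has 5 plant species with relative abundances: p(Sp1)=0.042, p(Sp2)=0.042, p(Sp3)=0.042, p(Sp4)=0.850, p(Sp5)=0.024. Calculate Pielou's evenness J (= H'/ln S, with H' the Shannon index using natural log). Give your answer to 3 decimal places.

0.390

H' = −Σ pᵢ ln pᵢ = −((-0.13314) + (-0.13314) + (-0.13314) + (-0.13814) + (-0.08951)) = 0.62708 (working shown to 5 dp, full precision carried).
With S = 5 species, ln S = 1.60944, so J = 0.62708/1.60944 = 0.38963, i.e. 0.390 to 3 decimal places.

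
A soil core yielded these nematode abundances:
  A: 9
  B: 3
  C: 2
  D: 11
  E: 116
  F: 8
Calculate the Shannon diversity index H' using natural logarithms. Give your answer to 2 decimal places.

Total N = 9+3+2+11+116+8 = 149, so the proportions are 0.0604, 0.0201, 0.0134, 0.0738, 0.7785, 0.0537 (working shown to 4 dp, full precision carried).
Each pᵢ ln pᵢ term: 0.0604×(-2.8067)=-0.1695, 0.0201×(-3.9053)=-0.0786, 0.0134×(-4.3108)=-0.0579, 0.0738×(-2.6061)=-0.1924, 0.7785×(-0.2504)=-0.1949, 0.0537×(-2.9245)=-0.1570.
Sum = -0.8503, so H' = 0.85.

0.85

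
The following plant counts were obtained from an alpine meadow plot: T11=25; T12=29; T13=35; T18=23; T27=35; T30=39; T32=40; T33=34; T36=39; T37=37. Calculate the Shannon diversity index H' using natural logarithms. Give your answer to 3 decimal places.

2.288

Total N = 25+29+35+23+35+39+40+34+39+37 = 336, so the proportions are 0.0744, 0.08631, 0.10417, 0.06845, 0.10417, 0.11607, 0.11905, 0.10119, 0.11607, 0.11012 (working shown to 5 dp, full precision carried).
Each pᵢ ln pᵢ term: 0.0744×(-2.59824)=-0.19332, 0.08631×(-2.44982)=-0.21144, 0.10417×(-2.26176)=-0.23560, 0.06845×(-2.68162)=-0.18356, 0.10417×(-2.26176)=-0.23560, 0.11607×(-2.15355)=-0.24997, 0.11905×(-2.12823)=-0.25336, 0.10119×(-2.29075)=-0.23180, 0.11607×(-2.15355)=-0.24997, 0.11012×(-2.20619)=-0.24294.
Sum = -2.28757, so H' = 2.288.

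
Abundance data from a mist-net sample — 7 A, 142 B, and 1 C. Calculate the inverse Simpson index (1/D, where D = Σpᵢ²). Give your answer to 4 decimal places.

1.1131

Total N = 7+142+1 = 150, so the proportions are 0.0466667, 0.9466667, 0.0066667 (working shown to 7 dp, full precision carried).
D = 0.0466667² + 0.9466667² + 0.0066667² = 0.0021778 + 0.8961778 + 0.0000444 = 0.8984000.
So 1/D = 1.113090, i.e. 1.1131 to 4 decimal places.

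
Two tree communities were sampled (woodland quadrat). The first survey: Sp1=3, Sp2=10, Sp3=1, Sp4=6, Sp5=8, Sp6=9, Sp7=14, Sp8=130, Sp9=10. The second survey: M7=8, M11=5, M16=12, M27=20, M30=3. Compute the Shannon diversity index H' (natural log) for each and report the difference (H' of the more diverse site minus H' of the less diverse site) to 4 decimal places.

0.1783

The first survey: N=191, proportions 0.015707, 0.052356, 0.005236, 0.031414, 0.041885, 0.04712, 0.073298, 0.680628, 0.052356, giving H' = 1.240572 (working shown to 6 dp, full precision carried).
The second survey: N=48, proportions 0.166667, 0.104167, 0.25, 0.416667, 0.0625, giving H' = 1.418866.
Difference = |1.240572 − 1.418866| = 0.178294, i.e. 0.1783 to 4 decimal places.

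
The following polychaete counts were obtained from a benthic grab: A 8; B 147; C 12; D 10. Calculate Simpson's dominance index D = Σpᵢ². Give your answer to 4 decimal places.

0.6996

Total N = 8+147+12+10 = 177, so the proportions are 0.045198, 0.830508, 0.067797, 0.056497 (working shown to 6 dp, full precision carried).
D = 0.045198² + 0.830508² + 0.067797² + 0.056497² = 0.002043 + 0.689744 + 0.004596 + 0.003192 = 0.699575.
To 4 decimal places, D = 0.6996.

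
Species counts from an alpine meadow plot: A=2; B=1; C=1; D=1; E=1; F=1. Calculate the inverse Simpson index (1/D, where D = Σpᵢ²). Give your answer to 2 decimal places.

5.44

Total N = 2+1+1+1+1+1 = 7, so the proportions are 0.285714, 0.142857, 0.142857, 0.142857, 0.142857, 0.142857 (working shown to 6 dp, full precision carried).
D = 0.285714² + 0.142857² + 0.142857² + 0.142857² + 0.142857² + 0.142857² = 0.081633 + 0.020408 + 0.020408 + 0.020408 + 0.020408 + 0.020408 = 0.183673.
So 1/D = 5.4444, i.e. 5.44 to 2 decimal places.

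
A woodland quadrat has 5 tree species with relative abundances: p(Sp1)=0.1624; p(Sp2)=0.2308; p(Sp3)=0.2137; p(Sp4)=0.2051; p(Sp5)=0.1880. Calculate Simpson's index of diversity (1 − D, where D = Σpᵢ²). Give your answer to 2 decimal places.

D = 0.1624² + 0.2308² + 0.2137² + 0.2051² + 0.188² = 0.0264 + 0.0533 + 0.0457 + 0.0421 + 0.0353 = 0.2027 (working shown to 4 dp, full precision carried).
So 1 − D = 0.7973, i.e. 0.80 to 2 decimal places.

0.80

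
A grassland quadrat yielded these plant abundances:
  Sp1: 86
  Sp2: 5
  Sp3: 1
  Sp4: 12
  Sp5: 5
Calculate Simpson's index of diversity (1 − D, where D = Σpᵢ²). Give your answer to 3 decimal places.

Total N = 86+5+1+12+5 = 109, so the proportions are 0.78899, 0.04587, 0.00917, 0.11009, 0.04587 (working shown to 5 dp, full precision carried).
D = 0.78899² + 0.04587² + 0.00917² + 0.11009² + 0.04587² = 0.62251 + 0.00210 + 0.00008 + 0.01212 + 0.00210 = 0.63892.
So 1 − D = 0.36108, i.e. 0.361 to 3 decimal places.

0.361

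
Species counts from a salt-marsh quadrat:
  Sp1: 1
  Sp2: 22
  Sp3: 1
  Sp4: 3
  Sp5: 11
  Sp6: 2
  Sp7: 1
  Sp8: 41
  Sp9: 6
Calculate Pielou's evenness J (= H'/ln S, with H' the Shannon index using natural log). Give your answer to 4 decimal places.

0.6824

Total N = 1+22+1+3+11+2+1+41+6 = 88, so the proportions are 0.011364, 0.25, 0.011364, 0.034091, 0.125, 0.022727, 0.011364, 0.465909, 0.068182 (working shown to 6 dp, full precision carried).
H' = −Σ pᵢ ln pᵢ = −((-0.050879) + (-0.346574) + (-0.050879) + (-0.115184) + (-0.259930) + (-0.086004) + (-0.050879) + (-0.355845) + (-0.183108)) = 1.499281.
With S = 9 species, ln S = 2.197225, so J = 1.499281/2.197225 = 0.682352, i.e. 0.6824 to 4 decimal places.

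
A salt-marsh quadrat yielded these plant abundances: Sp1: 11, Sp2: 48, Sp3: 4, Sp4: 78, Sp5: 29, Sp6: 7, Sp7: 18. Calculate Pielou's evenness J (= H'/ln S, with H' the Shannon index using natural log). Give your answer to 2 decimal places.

Total N = 11+48+4+78+29+7+18 = 195, so the proportions are 0.0564, 0.2462, 0.0205, 0.4, 0.1487, 0.0359, 0.0923 (working shown to 4 dp, full precision carried).
H' = −Σ pᵢ ln pᵢ = −((-0.1622) + (-0.3451) + (-0.0797) + (-0.3665) + (-0.2834) + (-0.1194) + (-0.2199)) = 1.5763.
With S = 7 species, ln S = 1.9459, so J = 1.5763/1.9459 = 0.8100, i.e. 0.81 to 2 decimal places.

0.81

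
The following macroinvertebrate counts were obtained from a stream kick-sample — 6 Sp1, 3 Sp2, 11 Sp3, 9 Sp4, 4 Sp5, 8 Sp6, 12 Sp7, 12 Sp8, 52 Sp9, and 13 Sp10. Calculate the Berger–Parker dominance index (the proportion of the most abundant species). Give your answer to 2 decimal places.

Total N = 6+3+11+9+4+8+12+12+52+13 = 130, so the proportions are 0.0462, 0.0231, 0.0846, 0.0692, 0.0308, 0.0615, 0.0923, 0.0923, 0.4, 0.1 (working shown to 4 dp, full precision carried).
The largest proportion is 0.4, i.e. d = 0.40 to 2 decimal places.

0.40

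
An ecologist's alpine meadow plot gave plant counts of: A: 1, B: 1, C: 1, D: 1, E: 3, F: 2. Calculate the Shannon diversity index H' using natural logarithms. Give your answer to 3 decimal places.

Total N = 1+1+1+1+3+2 = 9, so the proportions are 0.11111, 0.11111, 0.11111, 0.11111, 0.33333, 0.22222 (working shown to 5 dp, full precision carried).
Each pᵢ ln pᵢ term: 0.11111×(-2.19722)=-0.24414, 0.11111×(-2.19722)=-0.24414, 0.11111×(-2.19722)=-0.24414, 0.11111×(-2.19722)=-0.24414, 0.33333×(-1.09861)=-0.36620, 0.22222×(-1.50408)=-0.33424.
Sum = -1.67699, so H' = 1.677.

1.677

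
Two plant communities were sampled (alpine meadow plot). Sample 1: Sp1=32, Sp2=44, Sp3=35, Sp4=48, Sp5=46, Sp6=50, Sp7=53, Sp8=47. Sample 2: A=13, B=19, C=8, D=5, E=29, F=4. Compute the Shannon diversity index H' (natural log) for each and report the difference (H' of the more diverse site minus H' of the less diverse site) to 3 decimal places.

Sample 1: N=355, proportions 0.09014, 0.12394, 0.09859, 0.13521, 0.12958, 0.14085, 0.1493, 0.13239, giving H' = 2.06715 (working shown to 5 dp, full precision carried).
Sample 2: N=78, proportions 0.16667, 0.24359, 0.10256, 0.0641, 0.37179, 0.05128, giving H' = 1.57250.
Difference = |2.06715 − 1.57250| = 0.49465, i.e. 0.495 to 3 decimal places.

0.495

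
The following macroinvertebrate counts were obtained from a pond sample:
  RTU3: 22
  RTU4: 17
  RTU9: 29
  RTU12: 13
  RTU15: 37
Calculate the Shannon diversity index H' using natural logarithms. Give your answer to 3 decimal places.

Total N = 22+17+29+13+37 = 118, so the proportions are 0.18644, 0.14407, 0.24576, 0.11017, 0.31356 (working shown to 5 dp, full precision carried).
Each pᵢ ln pᵢ term: 0.18644×(-1.67964)=-0.31315, 0.14407×(-1.93747)=-0.27913, 0.24576×(-1.40339)=-0.34490, 0.11017×(-2.20574)=-0.24300, 0.31356×(-1.15977)=-0.36366.
Sum = -1.54384, so H' = 1.544.

1.544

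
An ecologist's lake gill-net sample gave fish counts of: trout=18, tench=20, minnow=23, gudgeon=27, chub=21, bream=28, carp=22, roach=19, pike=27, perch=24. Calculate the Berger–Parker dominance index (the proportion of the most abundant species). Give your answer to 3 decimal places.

0.122

Total N = 18+20+23+27+21+28+22+19+27+24 = 229, so the proportions are 0.0786, 0.08734, 0.10044, 0.1179, 0.0917, 0.12227, 0.09607, 0.08297, 0.1179, 0.1048 (working shown to 5 dp, full precision carried).
The largest proportion is 0.12227, i.e. d = 0.122 to 3 decimal places.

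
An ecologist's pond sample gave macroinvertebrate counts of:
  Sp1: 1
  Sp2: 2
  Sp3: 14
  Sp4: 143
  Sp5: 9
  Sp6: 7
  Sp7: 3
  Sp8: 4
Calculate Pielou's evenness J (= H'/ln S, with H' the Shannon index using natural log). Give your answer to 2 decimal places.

0.43

Total N = 1+2+14+143+9+7+3+4 = 183, so the proportions are 0.0055, 0.0109, 0.0765, 0.7814, 0.0492, 0.0383, 0.0164, 0.0219 (working shown to 4 dp, full precision carried).
H' = −Σ pᵢ ln pᵢ = −((-0.0285) + (-0.0494) + (-0.1966) + (-0.1927) + (-0.1481) + (-0.1248) + (-0.0674) + (-0.0836)) = 0.8911.
With S = 8 species, ln S = 2.0794, so J = 0.8911/2.0794 = 0.4285, i.e. 0.43 to 2 decimal places.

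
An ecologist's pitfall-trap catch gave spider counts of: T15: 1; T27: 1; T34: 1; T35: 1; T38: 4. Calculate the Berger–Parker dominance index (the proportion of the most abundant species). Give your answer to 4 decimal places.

0.5000

Total N = 1+1+1+1+4 = 8, so the proportions are 0.125, 0.125, 0.125, 0.125, 0.5 (working shown to 6 dp, full precision carried).
The largest proportion is 0.5, i.e. d = 0.5000 to 4 decimal places.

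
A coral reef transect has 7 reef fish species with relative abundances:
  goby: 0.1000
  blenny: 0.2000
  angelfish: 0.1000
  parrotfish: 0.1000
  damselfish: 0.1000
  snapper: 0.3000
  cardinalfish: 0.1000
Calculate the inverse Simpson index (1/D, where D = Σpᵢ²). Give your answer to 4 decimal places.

5.5556

D = 0.1² + 0.2² + 0.1² + 0.1² + 0.1² + 0.3² + 0.1² = 0.01000000 + 0.04000000 + 0.01000000 + 0.01000000 + 0.01000000 + 0.09000000 + 0.01000000 = 0.18000000 (working shown to 8 dp, full precision carried).
So 1/D = 5.555556, i.e. 5.5556 to 4 decimal places.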